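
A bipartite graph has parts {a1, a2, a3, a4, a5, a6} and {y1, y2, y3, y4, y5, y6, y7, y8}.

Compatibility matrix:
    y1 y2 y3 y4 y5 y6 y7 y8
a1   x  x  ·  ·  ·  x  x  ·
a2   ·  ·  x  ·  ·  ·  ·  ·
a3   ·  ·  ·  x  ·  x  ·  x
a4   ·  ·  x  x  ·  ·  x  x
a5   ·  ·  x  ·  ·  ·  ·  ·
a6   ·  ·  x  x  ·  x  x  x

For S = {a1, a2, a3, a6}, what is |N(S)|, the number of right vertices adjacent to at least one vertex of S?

7

The union of neighbours of {a1, a2, a3, a6} is {y1, y2, y3, y4, y6, y7, y8}, which has 7 elements.
Since |N(S)| = 7 ≥ |S| = 4, Hall's condition holds for this subset.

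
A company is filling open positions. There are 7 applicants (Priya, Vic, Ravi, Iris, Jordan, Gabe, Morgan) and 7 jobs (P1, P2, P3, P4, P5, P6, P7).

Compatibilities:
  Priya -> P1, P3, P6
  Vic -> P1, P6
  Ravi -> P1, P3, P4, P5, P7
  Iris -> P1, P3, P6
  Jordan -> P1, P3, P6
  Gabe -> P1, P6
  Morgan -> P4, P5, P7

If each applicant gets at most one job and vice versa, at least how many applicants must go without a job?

For example, pair Priya–P3, Vic–P6, Ravi–P5, Iris–P1, Morgan–P7.
The set {Priya, Vic, Iris, Jordan, Gabe} has only 3 neighbours ({P1, P3, P6}), so by Hall's theorem at most 5 of the 7 applicants can be matched.
That matches 5 of the 7, leaving 2 unmatched; no matching can do better.

2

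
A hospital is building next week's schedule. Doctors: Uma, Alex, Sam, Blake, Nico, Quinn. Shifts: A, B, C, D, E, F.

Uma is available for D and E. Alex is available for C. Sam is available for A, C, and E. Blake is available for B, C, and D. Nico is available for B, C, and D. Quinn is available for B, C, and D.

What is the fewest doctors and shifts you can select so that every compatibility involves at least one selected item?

A maximum matching has 5 edges (e.g. Uma–E, Alex–C, Sam–A, Blake–D, Nico–B).
By König's theorem the minimum vertex cover has the same size. One such cover is {Uma, Sam, B, C, D}.

5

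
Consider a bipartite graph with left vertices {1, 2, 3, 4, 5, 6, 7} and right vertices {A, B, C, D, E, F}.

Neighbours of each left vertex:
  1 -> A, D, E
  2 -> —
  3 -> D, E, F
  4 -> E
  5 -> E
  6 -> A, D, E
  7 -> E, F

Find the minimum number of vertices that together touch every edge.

4

{A, D, E, F} is a vertex cover of size 4: every edge has an endpoint in this set.
No smaller cover exists because 1–A, 3–F, 4–E, 6–D is a matching of size 4, and a cover must include an endpoint of each of these disjoint edges (König's theorem).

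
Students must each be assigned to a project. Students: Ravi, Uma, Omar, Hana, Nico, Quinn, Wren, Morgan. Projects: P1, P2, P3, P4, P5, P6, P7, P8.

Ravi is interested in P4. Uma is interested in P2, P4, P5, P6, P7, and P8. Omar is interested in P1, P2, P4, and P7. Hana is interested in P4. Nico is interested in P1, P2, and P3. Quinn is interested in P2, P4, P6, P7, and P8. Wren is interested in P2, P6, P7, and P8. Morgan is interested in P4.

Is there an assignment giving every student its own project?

The set {Ravi, Hana, Morgan} has only 1 neighbour ({P4}), so by Hall's theorem at most 6 of the 8 students can be matched.
Hence no matching covers every student.

No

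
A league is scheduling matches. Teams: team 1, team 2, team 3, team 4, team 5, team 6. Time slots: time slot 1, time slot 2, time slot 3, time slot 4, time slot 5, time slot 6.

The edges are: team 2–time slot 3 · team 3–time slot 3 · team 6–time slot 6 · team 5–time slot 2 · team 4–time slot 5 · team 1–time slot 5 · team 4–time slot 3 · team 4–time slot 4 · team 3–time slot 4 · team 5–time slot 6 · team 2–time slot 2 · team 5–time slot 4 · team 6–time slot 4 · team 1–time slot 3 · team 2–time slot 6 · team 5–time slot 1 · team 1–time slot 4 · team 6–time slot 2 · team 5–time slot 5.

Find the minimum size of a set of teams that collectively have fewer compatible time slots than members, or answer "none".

none

A matching saturating every team exists, for instance team 1→time slot 5, team 2→time slot 6, team 3→time slot 3, team 4→time slot 4, team 5→time slot 1, team 6→time slot 2.
By Hall's marriage theorem, this means |N(S)| ≥ |S| for every subset S, so no violating subset exists.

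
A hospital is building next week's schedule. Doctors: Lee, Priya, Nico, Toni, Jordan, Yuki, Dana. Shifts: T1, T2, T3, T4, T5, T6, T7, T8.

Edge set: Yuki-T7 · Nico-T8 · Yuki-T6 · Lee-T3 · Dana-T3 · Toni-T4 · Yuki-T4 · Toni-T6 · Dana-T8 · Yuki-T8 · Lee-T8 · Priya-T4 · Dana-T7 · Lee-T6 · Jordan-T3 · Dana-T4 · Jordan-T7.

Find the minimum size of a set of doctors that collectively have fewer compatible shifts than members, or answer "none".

Take S = {Lee, Priya, Nico, Toni, Jordan, Yuki}. Its neighbourhood is {T3, T4, T6, T7, T8}, so |N(S)| = 5 < |S| = 6.
Every subset of size less than 6 has at least as many neighbours as members, so 6 is the minimum.

6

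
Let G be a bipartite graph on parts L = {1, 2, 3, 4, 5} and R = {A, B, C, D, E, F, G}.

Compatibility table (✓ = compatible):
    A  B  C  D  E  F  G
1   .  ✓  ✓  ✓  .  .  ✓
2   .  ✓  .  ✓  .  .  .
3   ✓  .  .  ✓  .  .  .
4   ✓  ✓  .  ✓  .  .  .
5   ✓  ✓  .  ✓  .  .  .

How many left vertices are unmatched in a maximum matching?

A valid assignment of size 4: 1→G, 2→D, 3→A, 4→B.
The set {2, 3, 4, 5} has only 3 neighbours ({A, B, D}), so by Hall's theorem at most 4 of the 5 left vertices can be matched.
That matches 4 of the 5, leaving 1 unmatched; no matching can do better.

1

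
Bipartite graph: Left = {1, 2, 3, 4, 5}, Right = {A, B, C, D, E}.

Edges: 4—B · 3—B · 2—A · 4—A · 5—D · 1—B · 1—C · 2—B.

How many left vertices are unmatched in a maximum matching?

For example, pair 1-C, 2-A, 3-B, 5-D.
The set {2, 3, 4} has only 2 neighbours ({A, B}), so by Hall's theorem at most 4 of the 5 left vertices can be matched.
That matches 4 of the 5, leaving 1 unmatched; no matching can do better.

1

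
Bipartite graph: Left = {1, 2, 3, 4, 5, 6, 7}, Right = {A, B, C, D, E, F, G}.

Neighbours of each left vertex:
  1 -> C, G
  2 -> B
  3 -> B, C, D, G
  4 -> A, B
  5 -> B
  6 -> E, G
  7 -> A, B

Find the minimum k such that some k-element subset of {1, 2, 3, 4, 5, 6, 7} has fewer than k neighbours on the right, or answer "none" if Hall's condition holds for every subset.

2

Take S = {2, 5}. Its neighbourhood is {B}, so |N(S)| = 1 < |S| = 2.
No single vertex violates Hall's condition since each has at least one neighbour, so 2 is the minimum.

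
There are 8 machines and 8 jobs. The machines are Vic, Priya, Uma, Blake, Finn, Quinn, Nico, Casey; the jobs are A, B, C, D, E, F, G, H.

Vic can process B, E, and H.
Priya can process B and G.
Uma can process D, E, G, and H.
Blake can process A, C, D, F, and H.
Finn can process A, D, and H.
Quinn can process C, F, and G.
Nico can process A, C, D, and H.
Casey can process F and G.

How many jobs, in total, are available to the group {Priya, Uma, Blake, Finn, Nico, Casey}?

8

The union of neighbours of {Priya, Uma, Blake, Finn, Nico, Casey} is {A, B, C, D, E, F, G, H}, which has 8 elements.
Since |N(S)| = 8 ≥ |S| = 6, Hall's condition holds for this subset.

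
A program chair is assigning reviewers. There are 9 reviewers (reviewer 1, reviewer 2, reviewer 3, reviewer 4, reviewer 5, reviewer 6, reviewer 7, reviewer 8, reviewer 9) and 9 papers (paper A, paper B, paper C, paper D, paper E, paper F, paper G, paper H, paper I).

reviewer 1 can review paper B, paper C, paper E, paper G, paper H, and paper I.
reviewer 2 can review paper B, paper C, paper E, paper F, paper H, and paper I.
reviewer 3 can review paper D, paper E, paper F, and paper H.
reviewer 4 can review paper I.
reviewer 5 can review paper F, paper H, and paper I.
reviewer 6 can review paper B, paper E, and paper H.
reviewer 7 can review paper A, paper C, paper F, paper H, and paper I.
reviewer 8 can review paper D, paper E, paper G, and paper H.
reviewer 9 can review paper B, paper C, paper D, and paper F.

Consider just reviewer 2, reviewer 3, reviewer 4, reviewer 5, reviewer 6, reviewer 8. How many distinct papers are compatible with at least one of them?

The union of neighbours of {reviewer 2, reviewer 3, reviewer 4, reviewer 5, reviewer 6, reviewer 8} is {paper B, paper C, paper D, paper E, paper F, paper G, paper H, paper I}, which has 8 elements.
Since |N(S)| = 8 ≥ |S| = 6, Hall's condition holds for this subset.

8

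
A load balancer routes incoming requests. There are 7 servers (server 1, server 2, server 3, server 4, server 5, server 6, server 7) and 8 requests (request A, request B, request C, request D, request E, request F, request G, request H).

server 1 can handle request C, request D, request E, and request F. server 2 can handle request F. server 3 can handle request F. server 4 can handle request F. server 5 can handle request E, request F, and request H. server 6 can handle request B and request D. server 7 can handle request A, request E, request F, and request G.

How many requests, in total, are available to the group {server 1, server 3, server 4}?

The union of neighbours of {server 1, server 3, server 4} is {request C, request D, request E, request F}, which has 4 elements.
Since |N(S)| = 4 ≥ |S| = 3, Hall's condition holds for this subset.

4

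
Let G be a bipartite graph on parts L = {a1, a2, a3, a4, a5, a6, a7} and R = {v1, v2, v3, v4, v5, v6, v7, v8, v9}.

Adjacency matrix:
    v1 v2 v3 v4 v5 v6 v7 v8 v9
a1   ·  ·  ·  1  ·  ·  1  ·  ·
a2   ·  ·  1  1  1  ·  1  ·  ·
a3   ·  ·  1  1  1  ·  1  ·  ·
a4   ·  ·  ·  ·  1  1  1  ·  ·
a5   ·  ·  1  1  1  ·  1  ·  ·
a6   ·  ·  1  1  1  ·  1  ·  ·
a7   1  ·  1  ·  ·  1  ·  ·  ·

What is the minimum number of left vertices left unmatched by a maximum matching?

For example, pair a1-v4, a2-v5, a3-v3, a4-v6, a5-v7, a7-v1.
The set {a1, a2, a3, a5, a6} has only 4 neighbours ({v3, v4, v5, v7}), so by Hall's theorem at most 6 of the 7 left vertices can be matched.
That matches 6 of the 7, leaving 1 unmatched; no matching can do better.

1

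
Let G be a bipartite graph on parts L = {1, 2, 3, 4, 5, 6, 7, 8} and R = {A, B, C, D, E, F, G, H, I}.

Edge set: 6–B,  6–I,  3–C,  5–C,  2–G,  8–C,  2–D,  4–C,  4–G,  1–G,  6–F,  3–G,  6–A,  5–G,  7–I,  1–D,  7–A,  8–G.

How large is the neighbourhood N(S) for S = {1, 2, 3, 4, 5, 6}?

7

The union of neighbours of {1, 2, 3, 4, 5, 6} is {A, B, C, D, F, G, I}, which has 7 elements.
Since |N(S)| = 7 ≥ |S| = 6, Hall's condition holds for this subset.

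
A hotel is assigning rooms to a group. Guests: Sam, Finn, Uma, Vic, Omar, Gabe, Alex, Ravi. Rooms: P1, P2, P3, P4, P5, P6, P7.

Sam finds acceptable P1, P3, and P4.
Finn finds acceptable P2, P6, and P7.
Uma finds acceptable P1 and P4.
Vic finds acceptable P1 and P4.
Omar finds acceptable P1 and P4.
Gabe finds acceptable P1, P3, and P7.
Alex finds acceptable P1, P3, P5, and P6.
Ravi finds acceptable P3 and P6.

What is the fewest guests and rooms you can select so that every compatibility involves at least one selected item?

7

The 7 edges Sam–P3, Finn–P2, Uma–P4, Vic–P1, Gabe–P7, Alex–P5, Ravi–P6 form a matching, so any vertex cover needs at least 7 vertices (one per matched edge).
Conversely {Sam, Finn, Gabe, Alex, Ravi, P1, P4} meets every edge and has exactly 7 vertices, so 7 is optimal.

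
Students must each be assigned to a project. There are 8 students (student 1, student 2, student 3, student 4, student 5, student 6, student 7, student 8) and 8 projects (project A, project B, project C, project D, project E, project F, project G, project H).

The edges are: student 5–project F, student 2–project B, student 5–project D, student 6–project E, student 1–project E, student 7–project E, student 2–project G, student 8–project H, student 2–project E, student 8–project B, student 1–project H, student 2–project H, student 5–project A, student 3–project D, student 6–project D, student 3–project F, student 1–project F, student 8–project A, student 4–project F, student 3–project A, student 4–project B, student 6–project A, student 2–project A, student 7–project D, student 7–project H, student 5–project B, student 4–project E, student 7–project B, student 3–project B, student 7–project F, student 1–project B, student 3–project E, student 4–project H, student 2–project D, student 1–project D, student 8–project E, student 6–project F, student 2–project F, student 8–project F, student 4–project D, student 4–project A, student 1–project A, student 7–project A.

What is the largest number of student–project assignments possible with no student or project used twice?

A valid assignment of size 7: student 1-project A, student 2-project G, student 3-project E, student 4-project F, student 5-project B, student 6-project D, student 7-project H.
The set {student 1, student 3, student 4, student 5, student 6, student 7, student 8} has only 6 neighbours ({project A, project B, project D, project E, project F, project H}), so by Hall's theorem at most 7 of the 8 students can be matched.

7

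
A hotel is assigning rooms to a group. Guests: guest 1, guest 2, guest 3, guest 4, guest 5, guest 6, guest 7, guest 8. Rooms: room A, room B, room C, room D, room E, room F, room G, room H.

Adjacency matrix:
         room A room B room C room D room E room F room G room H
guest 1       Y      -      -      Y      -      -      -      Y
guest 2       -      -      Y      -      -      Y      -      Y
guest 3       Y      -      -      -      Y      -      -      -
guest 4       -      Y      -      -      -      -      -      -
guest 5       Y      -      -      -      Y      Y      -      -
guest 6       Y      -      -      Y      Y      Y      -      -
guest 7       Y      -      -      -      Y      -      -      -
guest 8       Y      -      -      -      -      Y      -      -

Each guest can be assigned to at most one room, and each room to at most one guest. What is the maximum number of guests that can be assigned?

One maximum matching: guest 1→room H, guest 2→room C, guest 3→room A, guest 4→room B, guest 5→room F, guest 6→room D, guest 7→room E.
The set {guest 3, guest 5, guest 7, guest 8} has only 3 neighbours ({room A, room E, room F}), so by Hall's theorem at most 7 of the 8 guests can be matched.

7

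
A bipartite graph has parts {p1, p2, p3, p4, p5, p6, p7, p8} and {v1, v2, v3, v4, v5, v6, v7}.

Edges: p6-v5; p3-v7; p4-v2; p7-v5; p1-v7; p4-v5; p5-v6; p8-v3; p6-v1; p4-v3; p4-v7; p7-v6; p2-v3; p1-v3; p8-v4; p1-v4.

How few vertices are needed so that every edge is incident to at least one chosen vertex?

7

{p4, p5, p6, p7, v3, v4, v7} is a vertex cover of size 7: every edge has an endpoint in this set.
No smaller cover exists because p1–v4, p2–v3, p3–v7, p4–v2, p5–v6, p6–v1, p7–v5 is a matching of size 7, and a cover must include an endpoint of each of these disjoint edges (König's theorem).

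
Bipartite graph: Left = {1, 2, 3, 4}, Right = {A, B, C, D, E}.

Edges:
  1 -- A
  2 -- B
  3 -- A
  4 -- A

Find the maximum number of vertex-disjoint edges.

2

A valid assignment of size 2: 1-A, 2-B.
The set {1, 3, 4} has only 1 neighbour ({A}), so by Hall's theorem at most 2 of the 4 left vertices can be matched.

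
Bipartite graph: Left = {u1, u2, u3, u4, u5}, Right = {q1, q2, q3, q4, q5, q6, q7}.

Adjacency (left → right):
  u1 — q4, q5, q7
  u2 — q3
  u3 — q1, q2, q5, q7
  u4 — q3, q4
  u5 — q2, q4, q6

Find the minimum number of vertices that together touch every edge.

5

{u1, u2, u3, u4, u5} is a vertex cover of size 5: every edge has an endpoint in this set.
No smaller cover exists because u1–q7, u2–q3, u3–q2, u4–q4, u5–q6 is a matching of size 5, and a cover must include an endpoint of each of these disjoint edges (König's theorem).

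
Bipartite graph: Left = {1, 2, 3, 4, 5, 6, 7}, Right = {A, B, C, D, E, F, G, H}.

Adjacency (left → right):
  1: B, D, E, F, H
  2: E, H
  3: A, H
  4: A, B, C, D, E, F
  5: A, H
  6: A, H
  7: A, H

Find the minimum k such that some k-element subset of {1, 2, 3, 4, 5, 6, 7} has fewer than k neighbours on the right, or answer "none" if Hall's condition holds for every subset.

Take S = {3, 5, 6}. Its neighbourhood is {A, H}, so |N(S)| = 2 < |S| = 3.
Every subset of size less than 3 has at least as many neighbours as members, so 3 is the minimum.

3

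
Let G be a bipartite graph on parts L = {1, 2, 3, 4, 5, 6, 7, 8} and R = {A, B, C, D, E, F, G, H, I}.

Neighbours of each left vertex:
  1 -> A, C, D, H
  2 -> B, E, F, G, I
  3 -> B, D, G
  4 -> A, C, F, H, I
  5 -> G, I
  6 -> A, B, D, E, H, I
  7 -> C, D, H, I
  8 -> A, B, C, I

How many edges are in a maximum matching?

For example, pair 1-D, 2-E, 3-G, 4-H, 5-I, 6-A, 7-C, 8-B.
This saturates every left vertex, so 8 is the maximum.

8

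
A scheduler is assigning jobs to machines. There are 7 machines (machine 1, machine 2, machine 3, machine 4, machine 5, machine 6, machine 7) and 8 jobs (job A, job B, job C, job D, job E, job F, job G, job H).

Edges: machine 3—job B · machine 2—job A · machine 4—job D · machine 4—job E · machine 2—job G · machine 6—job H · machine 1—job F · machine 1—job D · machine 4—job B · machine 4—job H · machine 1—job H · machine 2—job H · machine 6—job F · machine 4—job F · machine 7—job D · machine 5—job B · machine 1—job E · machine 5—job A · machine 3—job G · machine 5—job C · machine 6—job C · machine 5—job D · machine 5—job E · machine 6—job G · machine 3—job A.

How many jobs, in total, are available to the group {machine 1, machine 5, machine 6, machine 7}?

8

The union of neighbours of {machine 1, machine 5, machine 6, machine 7} is {job A, job B, job C, job D, job E, job F, job G, job H}, which has 8 elements.
Since |N(S)| = 8 ≥ |S| = 4, Hall's condition holds for this subset.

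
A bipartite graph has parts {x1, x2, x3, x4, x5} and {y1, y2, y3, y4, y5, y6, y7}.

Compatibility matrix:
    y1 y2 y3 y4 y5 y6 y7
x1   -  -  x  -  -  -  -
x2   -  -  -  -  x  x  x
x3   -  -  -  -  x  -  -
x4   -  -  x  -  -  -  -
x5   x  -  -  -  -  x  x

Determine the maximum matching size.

4

For example, pair x1–y3, x2–y6, x3–y5, x5–y7.
The set {x1, x4} has only 1 neighbour ({y3}), so by Hall's theorem at most 4 of the 5 left vertices can be matched.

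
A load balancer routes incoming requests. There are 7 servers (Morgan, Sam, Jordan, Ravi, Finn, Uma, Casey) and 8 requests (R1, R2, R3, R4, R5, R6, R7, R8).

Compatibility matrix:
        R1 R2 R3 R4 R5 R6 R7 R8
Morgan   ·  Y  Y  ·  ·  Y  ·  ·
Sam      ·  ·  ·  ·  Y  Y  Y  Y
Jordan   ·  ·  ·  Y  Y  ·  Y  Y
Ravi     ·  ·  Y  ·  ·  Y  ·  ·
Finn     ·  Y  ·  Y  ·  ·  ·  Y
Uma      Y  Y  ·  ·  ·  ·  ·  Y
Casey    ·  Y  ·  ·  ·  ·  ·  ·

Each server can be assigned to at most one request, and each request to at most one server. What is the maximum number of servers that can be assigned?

For example, pair Morgan→R3, Sam→R5, Jordan→R7, Ravi→R6, Finn→R4, Uma→R8, Casey→R2.
This saturates every server, so 7 is the maximum.

7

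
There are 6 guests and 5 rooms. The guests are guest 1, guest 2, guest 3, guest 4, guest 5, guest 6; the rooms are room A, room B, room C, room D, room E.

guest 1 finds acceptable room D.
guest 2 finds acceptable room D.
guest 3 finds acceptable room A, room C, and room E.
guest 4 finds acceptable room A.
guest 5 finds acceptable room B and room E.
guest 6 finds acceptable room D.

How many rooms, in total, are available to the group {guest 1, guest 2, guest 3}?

4

The union of neighbours of {guest 1, guest 2, guest 3} is {room A, room C, room D, room E}, which has 4 elements.
Since |N(S)| = 4 ≥ |S| = 3, Hall's condition holds for this subset.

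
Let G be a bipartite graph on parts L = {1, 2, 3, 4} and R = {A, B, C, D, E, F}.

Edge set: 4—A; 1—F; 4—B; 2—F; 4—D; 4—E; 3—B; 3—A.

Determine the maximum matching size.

One maximum matching: 1–F, 3–A, 4–B.
The set {1, 2} has only 1 neighbour ({F}), so by Hall's theorem at most 3 of the 4 left vertices can be matched.

3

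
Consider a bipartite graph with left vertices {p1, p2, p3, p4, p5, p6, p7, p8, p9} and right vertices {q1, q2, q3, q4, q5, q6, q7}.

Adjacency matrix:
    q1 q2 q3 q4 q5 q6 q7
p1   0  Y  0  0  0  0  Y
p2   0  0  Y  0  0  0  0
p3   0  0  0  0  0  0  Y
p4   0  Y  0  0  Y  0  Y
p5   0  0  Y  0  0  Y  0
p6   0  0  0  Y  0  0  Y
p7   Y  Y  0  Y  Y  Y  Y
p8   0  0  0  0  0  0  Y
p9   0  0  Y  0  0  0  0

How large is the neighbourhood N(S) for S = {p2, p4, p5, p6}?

The union of neighbours of {p2, p4, p5, p6} is {q2, q3, q4, q5, q6, q7}, which has 6 elements.
Since |N(S)| = 6 ≥ |S| = 4, Hall's condition holds for this subset.

6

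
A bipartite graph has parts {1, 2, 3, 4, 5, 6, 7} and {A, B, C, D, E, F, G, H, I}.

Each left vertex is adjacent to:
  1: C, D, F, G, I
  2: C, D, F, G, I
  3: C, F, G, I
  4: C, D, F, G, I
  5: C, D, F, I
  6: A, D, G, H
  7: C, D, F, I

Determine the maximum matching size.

One maximum matching: 1–G, 2–I, 3–C, 4–D, 5–F, 6–H.
The set {1, 2, 3, 4, 5, 7} has only 5 neighbours ({C, D, F, G, I}), so by Hall's theorem at most 6 of the 7 left vertices can be matched.

6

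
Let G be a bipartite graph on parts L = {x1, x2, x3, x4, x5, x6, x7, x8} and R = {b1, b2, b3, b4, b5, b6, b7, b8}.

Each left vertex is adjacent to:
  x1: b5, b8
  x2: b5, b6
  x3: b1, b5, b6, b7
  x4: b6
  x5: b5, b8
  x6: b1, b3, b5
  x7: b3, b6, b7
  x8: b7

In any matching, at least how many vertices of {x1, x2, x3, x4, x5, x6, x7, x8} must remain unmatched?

2

A valid assignment of size 6: x1-b8, x2-b5, x3-b7, x4-b6, x6-b1, x7-b3.
The set {x1, x2, x3, x4, x5, x6, x7, x8} has only 6 neighbours ({b1, b3, b5, b6, b7, b8}), so by Hall's theorem at most 6 of the 8 left vertices can be matched.
That matches 6 of the 8, leaving 2 unmatched; no matching can do better.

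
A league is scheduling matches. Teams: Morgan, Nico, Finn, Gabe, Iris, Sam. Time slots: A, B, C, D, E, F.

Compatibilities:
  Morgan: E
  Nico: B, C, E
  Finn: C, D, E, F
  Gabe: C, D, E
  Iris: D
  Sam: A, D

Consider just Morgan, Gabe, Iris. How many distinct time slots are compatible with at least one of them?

3

The union of neighbours of {Morgan, Gabe, Iris} is {C, D, E}, which has 3 elements.
Since |N(S)| = 3 ≥ |S| = 3, Hall's condition holds for this subset.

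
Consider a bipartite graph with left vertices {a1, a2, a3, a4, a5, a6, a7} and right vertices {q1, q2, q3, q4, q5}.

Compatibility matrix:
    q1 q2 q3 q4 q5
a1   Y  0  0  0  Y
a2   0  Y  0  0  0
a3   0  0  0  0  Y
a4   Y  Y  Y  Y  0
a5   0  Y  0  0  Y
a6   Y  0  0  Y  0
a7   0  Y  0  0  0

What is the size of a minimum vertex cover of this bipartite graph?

{a1, a4, a6, q2, q5} is a vertex cover of size 5: every edge has an endpoint in this set.
No smaller cover exists because a1–q1, a2–q2, a3–q5, a4–q3, a6–q4 is a matching of size 5, and a cover must include an endpoint of each of these disjoint edges (König's theorem).

5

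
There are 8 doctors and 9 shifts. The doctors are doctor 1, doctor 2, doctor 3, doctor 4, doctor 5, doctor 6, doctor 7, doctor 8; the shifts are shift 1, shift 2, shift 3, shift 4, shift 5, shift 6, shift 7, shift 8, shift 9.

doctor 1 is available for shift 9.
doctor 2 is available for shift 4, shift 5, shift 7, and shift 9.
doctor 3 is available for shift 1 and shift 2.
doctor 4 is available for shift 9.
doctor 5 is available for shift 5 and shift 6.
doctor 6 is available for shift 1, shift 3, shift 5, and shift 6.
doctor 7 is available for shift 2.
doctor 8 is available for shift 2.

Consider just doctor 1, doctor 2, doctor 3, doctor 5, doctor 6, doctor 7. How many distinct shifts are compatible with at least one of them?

The union of neighbours of {doctor 1, doctor 2, doctor 3, doctor 5, doctor 6, doctor 7} is {shift 1, shift 2, shift 3, shift 4, shift 5, shift 6, shift 7, shift 9}, which has 8 elements.
Since |N(S)| = 8 ≥ |S| = 6, Hall's condition holds for this subset.

8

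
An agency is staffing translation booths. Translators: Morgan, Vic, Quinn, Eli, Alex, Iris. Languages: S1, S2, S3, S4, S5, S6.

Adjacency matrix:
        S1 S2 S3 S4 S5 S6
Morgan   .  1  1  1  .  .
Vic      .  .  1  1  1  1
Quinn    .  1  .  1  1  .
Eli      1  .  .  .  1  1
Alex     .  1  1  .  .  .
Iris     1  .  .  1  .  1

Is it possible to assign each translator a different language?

A valid assignment of size 6: Morgan-S2, Vic-S6, Quinn-S5, Eli-S1, Alex-S3, Iris-S4.
Every translator is matched, so this is a perfect matching.

Yes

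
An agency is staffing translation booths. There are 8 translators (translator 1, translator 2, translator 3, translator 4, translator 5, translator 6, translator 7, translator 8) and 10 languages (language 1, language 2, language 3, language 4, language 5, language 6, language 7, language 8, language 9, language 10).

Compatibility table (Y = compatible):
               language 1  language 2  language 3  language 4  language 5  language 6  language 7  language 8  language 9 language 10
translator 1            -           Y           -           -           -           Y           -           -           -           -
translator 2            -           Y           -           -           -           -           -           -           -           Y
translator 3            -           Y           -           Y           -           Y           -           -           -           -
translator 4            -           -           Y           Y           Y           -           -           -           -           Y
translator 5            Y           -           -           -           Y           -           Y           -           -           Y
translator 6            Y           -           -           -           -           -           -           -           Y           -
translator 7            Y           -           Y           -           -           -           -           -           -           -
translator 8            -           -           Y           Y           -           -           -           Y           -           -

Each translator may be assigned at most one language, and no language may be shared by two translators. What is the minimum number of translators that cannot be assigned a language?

0

For example, pair translator 1-language 6, translator 2-language 2, translator 3-language 4, translator 4-language 3, translator 5-language 10, translator 6-language 9, translator 7-language 1, translator 8-language 8.
This saturates every translator, so 8 is the maximum.
That matches 8 of the 8, leaving 0 unmatched; no matching can do better.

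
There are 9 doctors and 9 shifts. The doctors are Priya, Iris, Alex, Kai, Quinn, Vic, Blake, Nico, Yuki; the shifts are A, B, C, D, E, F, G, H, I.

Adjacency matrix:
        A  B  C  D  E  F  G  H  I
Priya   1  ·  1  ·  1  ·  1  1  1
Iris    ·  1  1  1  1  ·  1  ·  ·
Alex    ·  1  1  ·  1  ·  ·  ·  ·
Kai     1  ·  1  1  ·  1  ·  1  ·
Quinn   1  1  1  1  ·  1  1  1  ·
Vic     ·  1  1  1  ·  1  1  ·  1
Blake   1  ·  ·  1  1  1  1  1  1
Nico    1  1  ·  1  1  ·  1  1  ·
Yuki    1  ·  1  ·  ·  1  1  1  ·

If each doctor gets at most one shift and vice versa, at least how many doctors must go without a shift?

0

One maximum matching: Priya→H, Iris→B, Alex→C, Kai→F, Quinn→D, Vic→I, Blake→E, Nico→A, Yuki→G.
This saturates every doctor, so 9 is the maximum.
That matches 9 of the 9, leaving 0 unmatched; no matching can do better.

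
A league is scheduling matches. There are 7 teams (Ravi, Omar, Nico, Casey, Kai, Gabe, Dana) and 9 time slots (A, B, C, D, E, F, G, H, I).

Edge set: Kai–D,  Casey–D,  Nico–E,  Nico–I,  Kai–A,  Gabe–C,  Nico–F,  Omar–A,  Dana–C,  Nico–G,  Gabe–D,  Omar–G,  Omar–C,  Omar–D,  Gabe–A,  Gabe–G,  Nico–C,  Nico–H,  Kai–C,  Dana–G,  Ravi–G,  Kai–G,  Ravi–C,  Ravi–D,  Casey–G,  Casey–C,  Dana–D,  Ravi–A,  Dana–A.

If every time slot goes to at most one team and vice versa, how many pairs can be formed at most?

5

For example, pair Ravi→A, Omar→D, Nico→E, Casey→C, Kai→G.
The set {Ravi, Omar, Casey, Kai, Gabe, Dana} has only 4 neighbours ({A, C, D, G}), so by Hall's theorem at most 5 of the 7 teams can be matched.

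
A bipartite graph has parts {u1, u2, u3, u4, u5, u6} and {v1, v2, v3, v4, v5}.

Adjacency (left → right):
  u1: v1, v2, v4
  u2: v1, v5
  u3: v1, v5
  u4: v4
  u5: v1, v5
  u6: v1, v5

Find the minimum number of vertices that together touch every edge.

4

A maximum matching has 4 edges (e.g. u1–v2, u2–v5, u3–v1, u4–v4).
By König's theorem the minimum vertex cover has the same size. One such cover is {u1, u4, v1, v5}.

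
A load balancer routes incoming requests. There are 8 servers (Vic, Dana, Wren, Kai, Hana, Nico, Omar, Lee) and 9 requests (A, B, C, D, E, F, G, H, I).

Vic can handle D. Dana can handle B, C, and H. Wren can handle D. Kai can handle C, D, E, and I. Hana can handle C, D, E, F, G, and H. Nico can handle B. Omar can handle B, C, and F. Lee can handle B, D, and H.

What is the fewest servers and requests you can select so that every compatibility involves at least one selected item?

{Dana, Kai, Hana, Nico, Omar, Lee, D} is a vertex cover of size 7: every edge has an endpoint in this set.
No smaller cover exists because Vic–D, Dana–C, Kai–E, Hana–G, Nico–B, Omar–F, Lee–H is a matching of size 7, and a cover must include an endpoint of each of these disjoint edges (König's theorem).

7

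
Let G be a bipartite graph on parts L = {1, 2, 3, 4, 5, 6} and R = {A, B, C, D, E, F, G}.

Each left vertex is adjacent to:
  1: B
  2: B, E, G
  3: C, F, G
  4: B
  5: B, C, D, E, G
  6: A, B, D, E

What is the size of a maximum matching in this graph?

5

A valid assignment of size 5: 1–B, 2–G, 3–F, 5–D, 6–E.
The set {1, 4} has only 1 neighbour ({B}), so by Hall's theorem at most 5 of the 6 left vertices can be matched.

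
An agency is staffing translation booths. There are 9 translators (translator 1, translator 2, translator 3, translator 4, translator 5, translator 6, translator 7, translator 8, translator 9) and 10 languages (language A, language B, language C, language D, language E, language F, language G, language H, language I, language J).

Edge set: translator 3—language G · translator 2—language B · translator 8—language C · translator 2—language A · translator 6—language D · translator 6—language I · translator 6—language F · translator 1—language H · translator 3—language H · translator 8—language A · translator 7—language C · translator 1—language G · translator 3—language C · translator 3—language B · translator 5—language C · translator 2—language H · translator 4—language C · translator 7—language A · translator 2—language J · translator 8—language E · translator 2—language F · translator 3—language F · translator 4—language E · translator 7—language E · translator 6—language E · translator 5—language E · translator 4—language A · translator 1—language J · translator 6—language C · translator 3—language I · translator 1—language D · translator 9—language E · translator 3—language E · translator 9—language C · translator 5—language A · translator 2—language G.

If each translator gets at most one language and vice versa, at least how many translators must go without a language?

2

One maximum matching: translator 1-language G, translator 2-language J, translator 3-language B, translator 4-language C, translator 5-language E, translator 6-language F, translator 7-language A.
The set {translator 4, translator 5, translator 7, translator 8, translator 9} has only 3 neighbours ({language A, language C, language E}), so by Hall's theorem at most 7 of the 9 translators can be matched.
That matches 7 of the 9, leaving 2 unmatched; no matching can do better.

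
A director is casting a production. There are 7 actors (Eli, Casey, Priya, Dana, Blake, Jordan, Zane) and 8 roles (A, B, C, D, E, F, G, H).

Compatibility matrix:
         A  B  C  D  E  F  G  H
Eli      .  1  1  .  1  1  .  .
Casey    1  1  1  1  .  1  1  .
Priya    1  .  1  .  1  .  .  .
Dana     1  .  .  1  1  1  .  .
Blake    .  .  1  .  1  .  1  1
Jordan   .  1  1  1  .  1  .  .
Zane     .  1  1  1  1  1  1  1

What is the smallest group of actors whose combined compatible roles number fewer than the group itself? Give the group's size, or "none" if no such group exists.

none

A matching saturating every actor exists, for instance Eli→B, Casey→A, Priya→E, Dana→D, Blake→C, Jordan→F, Zane→G.
By Hall's marriage theorem, this means |N(S)| ≥ |S| for every subset S, so no violating subset exists.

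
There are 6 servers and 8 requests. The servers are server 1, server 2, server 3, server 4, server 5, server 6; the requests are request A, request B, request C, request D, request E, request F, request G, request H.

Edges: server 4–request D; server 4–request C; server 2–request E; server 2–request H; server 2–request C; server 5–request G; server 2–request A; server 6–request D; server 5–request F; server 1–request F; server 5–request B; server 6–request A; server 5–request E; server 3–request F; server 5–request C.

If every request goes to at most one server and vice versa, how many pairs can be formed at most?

One maximum matching: server 1–request F, server 2–request C, server 4–request D, server 5–request E, server 6–request A.
The set {server 1, server 3} has only 1 neighbour ({request F}), so by Hall's theorem at most 5 of the 6 servers can be matched.

5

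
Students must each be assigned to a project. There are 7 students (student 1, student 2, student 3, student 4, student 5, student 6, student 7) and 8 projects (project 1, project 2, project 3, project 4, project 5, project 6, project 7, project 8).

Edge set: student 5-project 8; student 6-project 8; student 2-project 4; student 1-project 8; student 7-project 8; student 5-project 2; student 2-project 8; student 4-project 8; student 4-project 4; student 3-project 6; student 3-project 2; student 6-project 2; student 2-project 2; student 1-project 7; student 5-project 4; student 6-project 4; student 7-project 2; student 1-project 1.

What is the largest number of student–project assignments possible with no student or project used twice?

For example, pair student 1→project 1, student 2→project 2, student 3→project 6, student 4→project 8, student 5→project 4.
The set {student 2, student 4, student 5, student 6, student 7} has only 3 neighbours ({project 2, project 4, project 8}), so by Hall's theorem at most 5 of the 7 students can be matched.

5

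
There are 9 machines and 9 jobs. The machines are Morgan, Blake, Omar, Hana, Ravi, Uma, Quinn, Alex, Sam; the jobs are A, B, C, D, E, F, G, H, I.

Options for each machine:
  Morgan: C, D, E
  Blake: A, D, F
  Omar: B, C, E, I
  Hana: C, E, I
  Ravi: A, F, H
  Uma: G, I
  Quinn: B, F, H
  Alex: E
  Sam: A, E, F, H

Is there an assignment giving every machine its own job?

Yes

A valid assignment of size 9: Morgan–D, Blake–A, Omar–C, Hana–I, Ravi–F, Uma–G, Quinn–B, Alex–E, Sam–H.
All 9 machines are covered.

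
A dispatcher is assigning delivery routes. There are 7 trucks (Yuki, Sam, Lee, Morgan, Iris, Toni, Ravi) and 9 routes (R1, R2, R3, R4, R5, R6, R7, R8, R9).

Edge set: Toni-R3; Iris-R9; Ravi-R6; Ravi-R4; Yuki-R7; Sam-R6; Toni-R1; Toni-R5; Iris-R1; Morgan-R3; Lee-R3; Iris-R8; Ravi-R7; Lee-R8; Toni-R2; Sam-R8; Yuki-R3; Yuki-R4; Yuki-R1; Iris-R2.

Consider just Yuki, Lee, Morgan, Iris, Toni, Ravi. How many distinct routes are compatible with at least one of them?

9

The union of neighbours of {Yuki, Lee, Morgan, Iris, Toni, Ravi} is {R1, R2, R3, R4, R5, R6, R7, R8, R9}, which has 9 elements.
Since |N(S)| = 9 ≥ |S| = 6, Hall's condition holds for this subset.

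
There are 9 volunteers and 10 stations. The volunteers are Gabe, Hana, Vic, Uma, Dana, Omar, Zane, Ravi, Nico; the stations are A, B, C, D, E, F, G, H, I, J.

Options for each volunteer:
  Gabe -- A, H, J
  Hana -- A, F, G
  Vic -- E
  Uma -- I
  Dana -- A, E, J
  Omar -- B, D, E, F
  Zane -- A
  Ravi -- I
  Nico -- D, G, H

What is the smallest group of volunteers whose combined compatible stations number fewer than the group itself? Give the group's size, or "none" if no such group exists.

2

Take S = {Uma, Ravi}. Its neighbourhood is {I}, so |N(S)| = 1 < |S| = 2.
No single vertex violates Hall's condition since each has at least one neighbour, so 2 is the minimum.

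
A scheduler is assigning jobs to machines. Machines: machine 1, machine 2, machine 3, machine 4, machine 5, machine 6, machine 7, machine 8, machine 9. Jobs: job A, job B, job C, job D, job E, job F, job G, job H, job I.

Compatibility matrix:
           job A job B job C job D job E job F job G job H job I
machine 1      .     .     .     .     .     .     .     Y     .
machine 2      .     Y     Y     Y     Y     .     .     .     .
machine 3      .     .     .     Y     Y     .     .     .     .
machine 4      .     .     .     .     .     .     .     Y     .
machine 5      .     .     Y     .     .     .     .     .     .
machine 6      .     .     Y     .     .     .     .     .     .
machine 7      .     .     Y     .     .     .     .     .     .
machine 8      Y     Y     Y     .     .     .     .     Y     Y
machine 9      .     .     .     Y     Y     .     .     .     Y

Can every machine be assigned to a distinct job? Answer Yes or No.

No

The set {machine 1, machine 4, machine 5, machine 6, machine 7} has only 2 neighbours ({job C, job H}), so by Hall's theorem at most 6 of the 9 machines can be matched.
Hence no matching covers every machine.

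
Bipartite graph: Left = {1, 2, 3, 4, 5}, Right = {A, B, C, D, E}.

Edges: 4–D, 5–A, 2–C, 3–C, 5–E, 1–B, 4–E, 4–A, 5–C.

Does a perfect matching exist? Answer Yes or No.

The set {2, 3} has only 1 neighbour ({C}), so by Hall's theorem at most 4 of the 5 left vertices can be matched.
Hence no matching covers every left vertex.

No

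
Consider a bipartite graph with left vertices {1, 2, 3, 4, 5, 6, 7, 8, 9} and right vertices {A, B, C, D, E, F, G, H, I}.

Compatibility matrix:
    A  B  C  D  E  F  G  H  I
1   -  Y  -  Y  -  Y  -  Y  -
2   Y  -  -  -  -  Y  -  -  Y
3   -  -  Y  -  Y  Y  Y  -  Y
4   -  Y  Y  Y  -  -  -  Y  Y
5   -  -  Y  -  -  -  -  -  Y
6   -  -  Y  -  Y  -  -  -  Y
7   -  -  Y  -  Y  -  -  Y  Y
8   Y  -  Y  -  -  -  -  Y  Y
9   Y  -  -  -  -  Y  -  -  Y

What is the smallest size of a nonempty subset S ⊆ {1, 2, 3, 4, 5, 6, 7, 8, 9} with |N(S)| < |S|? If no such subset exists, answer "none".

none

A matching saturating every left vertex exists, for instance 1→B, 2→F, 3→G, 4→D, 5→C, 6→E, 7→H, 8→A, 9→I.
By Hall's marriage theorem, this means |N(S)| ≥ |S| for every subset S, so no violating subset exists.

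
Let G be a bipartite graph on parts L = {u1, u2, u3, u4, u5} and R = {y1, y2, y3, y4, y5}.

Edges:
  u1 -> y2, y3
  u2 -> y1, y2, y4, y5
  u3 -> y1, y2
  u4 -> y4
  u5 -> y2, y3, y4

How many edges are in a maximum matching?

5

One maximum matching: u1→y2, u2→y5, u3→y1, u4→y4, u5→y3.
This saturates every left vertex, so 5 is the maximum.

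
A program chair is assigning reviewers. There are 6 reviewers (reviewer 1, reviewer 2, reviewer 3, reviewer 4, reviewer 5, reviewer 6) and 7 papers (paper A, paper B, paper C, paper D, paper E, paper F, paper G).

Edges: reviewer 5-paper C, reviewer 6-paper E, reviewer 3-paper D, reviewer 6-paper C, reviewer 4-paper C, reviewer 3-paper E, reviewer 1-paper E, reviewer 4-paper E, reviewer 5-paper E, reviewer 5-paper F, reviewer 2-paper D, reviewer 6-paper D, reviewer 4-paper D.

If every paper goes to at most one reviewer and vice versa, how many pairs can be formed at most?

For example, pair reviewer 1-paper E, reviewer 2-paper D, reviewer 4-paper C, reviewer 5-paper F.
The set {reviewer 1, reviewer 2, reviewer 3, reviewer 4, reviewer 6} has only 3 neighbours ({paper C, paper D, paper E}), so by Hall's theorem at most 4 of the 6 reviewers can be matched.

4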